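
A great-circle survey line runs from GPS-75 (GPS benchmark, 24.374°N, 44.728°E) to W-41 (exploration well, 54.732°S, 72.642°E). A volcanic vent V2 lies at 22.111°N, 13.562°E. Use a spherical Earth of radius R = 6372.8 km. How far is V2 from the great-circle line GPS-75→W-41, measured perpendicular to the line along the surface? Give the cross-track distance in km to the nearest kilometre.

δ₁₃ = central angle GPS-75→V2 = 0.500331 rad  (haversine)
θ₁₃ = bearing GPS-75→V2 = 271.875°,  θ₁₂ = bearing GPS-75→W-41 = 164.184°
dₓₜ = R·arcsin(sin δ₁₃ · sin(θ₁₃ − θ₁₂)) = 6372.8·arcsin(0.47972·sin(107.691°)) = 3024.874 km
|dₓₜ| = 3024.874 km

3025 km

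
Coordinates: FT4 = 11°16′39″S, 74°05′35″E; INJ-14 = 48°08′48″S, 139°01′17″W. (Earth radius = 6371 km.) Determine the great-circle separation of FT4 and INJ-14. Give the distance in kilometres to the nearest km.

12646 km

FT4: φ = -11.27750°, λ = +74.09306°
INJ-14: φ = -48.14667°, λ = -139.02139°
Δφ = -36.8692°,  Δλ = 146.8856°
a = sin²(Δφ/2) + cos φ₁ cos φ₂ sin²(Δλ/2) = 0.701200
c = 2·arcsin(√a) = 1.984934 rad = 113.7283°
d = R·c = 6371 × 1.984934 = 12646.0 km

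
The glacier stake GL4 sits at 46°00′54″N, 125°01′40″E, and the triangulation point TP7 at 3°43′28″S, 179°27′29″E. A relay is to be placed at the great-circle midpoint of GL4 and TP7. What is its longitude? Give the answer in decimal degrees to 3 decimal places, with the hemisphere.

157.511°E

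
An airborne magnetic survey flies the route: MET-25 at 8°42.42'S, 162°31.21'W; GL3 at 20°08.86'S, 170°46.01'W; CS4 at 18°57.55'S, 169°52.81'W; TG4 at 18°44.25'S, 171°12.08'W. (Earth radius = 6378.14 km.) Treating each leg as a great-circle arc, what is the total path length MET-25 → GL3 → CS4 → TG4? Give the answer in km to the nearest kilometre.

1855 km

MET-25: φ = -8.70700°, λ = -162.52017°
GL3: φ = -20.14767°, λ = -170.76683°
CS4: φ = -18.95917°, λ = -169.88017°
TG4: φ = -18.73750°, λ = -171.20133°
MET-25→GL3: c = 0.243355 rad, d = 1552.15 km
GL3→CS4: c = 0.025356 rad, d = 161.72 km
CS4→TG4: c = 0.022162 rad, d = 141.36 km
Total = 1552.15 + 161.72 + 141.36 = 1855.23 km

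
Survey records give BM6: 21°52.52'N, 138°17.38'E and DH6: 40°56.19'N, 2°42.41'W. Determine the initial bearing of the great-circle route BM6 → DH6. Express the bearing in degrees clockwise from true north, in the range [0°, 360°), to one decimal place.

BM6: φ = +21.87533°, λ = +138.28967°
DH6: φ = +40.93650°, λ = -2.70683°
Δλ = -140.9965°
y = sin Δλ · cos φ₂ = -0.475447
x = cos φ₁ sin φ₂ − sin φ₁ cos φ₂ cos Δλ = 0.826774
θ = atan2(y, x) = -29.9016° → 330.0984° (mod 360°)

330.1°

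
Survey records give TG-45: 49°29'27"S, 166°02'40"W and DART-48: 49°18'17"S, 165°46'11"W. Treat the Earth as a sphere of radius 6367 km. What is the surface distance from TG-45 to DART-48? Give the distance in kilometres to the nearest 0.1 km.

TG-45: φ = -49.49083°, λ = -166.04444°
DART-48: φ = -49.30472°, λ = -165.76972°
Δφ = 0.1861°,  Δλ = 0.2747°
a = sin²(Δφ/2) + cos φ₁ cos φ₂ sin²(Δλ/2) = 0.000005
c = 2·arcsin(√a) = 0.004504 rad = 0.2581°
d = R·c = 6367 × 0.004504 = 28.7 km

28.7 km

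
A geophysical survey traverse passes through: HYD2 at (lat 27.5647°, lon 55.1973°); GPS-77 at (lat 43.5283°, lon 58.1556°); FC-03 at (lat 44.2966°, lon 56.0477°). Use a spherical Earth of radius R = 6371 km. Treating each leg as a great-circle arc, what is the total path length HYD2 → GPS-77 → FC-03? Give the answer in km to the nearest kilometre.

HYD2→GPS-77: c = 0.281715 rad, d = 1794.81 km
GPS-77→FC-03: c = 0.029701 rad, d = 189.23 km
Total = 1794.81 + 189.23 = 1984.03 km

1984 km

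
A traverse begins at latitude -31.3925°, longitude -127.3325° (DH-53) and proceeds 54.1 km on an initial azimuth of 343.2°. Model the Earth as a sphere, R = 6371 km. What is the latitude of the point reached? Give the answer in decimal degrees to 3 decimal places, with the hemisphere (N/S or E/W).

δ = d/R = 54.1/6371 = 0.008492 rad
φ₂ = arcsin(sin φ₁ cos δ + cos φ₁ sin δ cos θ)
   = arcsin(-0.52090·0.99996 + 0.85362·0.00849·0.95732) = -30.92663°
λ₂ = λ₁ + atan2(sin θ sin δ cos φ₁, cos δ − sin φ₁ sin φ₂) = -127.49643°

30.927°S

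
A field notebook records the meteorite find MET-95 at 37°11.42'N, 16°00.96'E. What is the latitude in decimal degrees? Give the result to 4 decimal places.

37.1903°N

37° + 11.42′/60 = 37 + 0.19033 = 37.1903°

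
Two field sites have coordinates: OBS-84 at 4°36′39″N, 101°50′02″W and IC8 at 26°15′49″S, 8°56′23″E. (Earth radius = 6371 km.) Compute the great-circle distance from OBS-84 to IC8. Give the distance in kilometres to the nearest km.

12303 km

OBS-84: φ = +4.61083°, λ = -101.83389°
IC8: φ = -26.26361°, λ = +8.93972°
Δφ = -30.8744°,  Δλ = 110.7736°
a = sin²(Δφ/2) + cos φ₁ cos φ₂ sin²(Δλ/2) = 0.676302
c = 2·arcsin(√a) = 1.931149 rad = 110.6467°
d = R·c = 6371 × 1.931149 = 12303.4 km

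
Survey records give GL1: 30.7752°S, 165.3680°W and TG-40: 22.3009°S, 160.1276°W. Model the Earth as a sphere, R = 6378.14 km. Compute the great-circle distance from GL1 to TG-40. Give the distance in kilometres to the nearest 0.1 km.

1077.7 km

Δφ = 8.4743°,  Δλ = 5.2404°
a = sin²(Δφ/2) + cos φ₁ cos φ₂ sin²(Δλ/2) = 0.007120
c = 2·arcsin(√a) = 0.168964 rad = 9.6809°
d = R·c = 6378.14 × 0.168964 = 1077.7 km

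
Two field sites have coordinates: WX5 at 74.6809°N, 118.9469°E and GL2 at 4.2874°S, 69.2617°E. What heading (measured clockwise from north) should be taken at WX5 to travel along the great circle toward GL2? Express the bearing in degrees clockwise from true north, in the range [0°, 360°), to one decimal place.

229.8°

Δλ = -49.6852°
y = sin Δλ · cos φ₂ = -0.760367
x = cos φ₁ sin φ₂ − sin φ₁ cos φ₂ cos Δλ = -0.642004
θ = atan2(y, x) = -130.1755° → 229.8245° (mod 360°)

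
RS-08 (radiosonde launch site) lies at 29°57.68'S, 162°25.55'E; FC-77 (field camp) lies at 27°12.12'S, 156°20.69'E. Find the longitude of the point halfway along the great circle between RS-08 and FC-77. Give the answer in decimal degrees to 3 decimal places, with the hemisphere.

RS-08: φ = -29.96133°, λ = +162.42583°
FC-77: φ = -27.20200°, λ = +156.34483°
Bx = cos φ₂ cos Δλ = 0.884396,  By = cos φ₂ sin Δλ = -0.094218
φₘ = atan2(sin φ₁ + sin φ₂, √((cos φ₁ + Bx)² + By²)) = -28.61558°
λₘ = λ₁ + atan2(By, cos φ₁ + Bx) = 159.34540°

159.345°E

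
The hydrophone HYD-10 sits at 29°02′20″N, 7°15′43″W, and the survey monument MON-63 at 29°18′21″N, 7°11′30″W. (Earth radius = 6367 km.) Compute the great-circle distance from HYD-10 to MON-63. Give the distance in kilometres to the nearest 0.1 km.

30.4 km

HYD-10: φ = +29.03889°, λ = -7.26194°
MON-63: φ = +29.30583°, λ = -7.19167°
Δφ = 0.2669°,  Δλ = 0.0703°
a = sin²(Δφ/2) + cos φ₁ cos φ₂ sin²(Δλ/2) = 0.000006
c = 2·arcsin(√a) = 0.004781 rad = 0.2739°
d = R·c = 6367 × 0.004781 = 30.4 km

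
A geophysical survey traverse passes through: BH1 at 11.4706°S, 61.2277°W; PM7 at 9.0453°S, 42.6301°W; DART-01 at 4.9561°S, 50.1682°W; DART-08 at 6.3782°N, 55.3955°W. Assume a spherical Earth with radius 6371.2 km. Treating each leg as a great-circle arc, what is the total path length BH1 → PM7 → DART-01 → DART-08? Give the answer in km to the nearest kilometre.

4388 km

BH1→PM7: c = 0.322123 rad, d = 2052.31 km
PM7→DART-01: c = 0.148788 rad, d = 947.96 km
DART-01→DART-08: c = 0.217780 rad, d = 1387.52 km
Total = 2052.31 + 947.96 + 1387.52 = 4387.79 km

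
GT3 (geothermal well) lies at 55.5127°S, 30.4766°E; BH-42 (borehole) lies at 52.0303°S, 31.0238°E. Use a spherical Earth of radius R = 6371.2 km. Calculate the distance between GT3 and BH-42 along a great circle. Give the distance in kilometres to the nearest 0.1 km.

388.9 km

Δφ = 3.4824°,  Δλ = 0.5472°
a = sin²(Δφ/2) + cos φ₁ cos φ₂ sin²(Δλ/2) = 0.000931
c = 2·arcsin(√a) = 0.061040 rad = 3.4974°
d = R·c = 6371.2 × 0.061040 = 388.9 km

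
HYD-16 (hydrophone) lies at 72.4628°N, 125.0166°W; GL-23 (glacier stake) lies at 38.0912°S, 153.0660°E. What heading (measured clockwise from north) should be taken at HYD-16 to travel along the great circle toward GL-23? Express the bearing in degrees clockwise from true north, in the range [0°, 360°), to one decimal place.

249.5°

Δλ = -81.9174°
y = sin Δλ · cos φ₂ = -0.779212
x = cos φ₁ sin φ₂ − sin φ₁ cos φ₂ cos Δλ = -0.291406
θ = atan2(y, x) = -110.5045° → 249.4955° (mod 360°)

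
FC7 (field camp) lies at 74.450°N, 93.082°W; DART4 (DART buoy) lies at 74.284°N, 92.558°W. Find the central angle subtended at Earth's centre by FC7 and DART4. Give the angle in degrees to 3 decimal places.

0.218°

Δφ = -0.1660°,  Δλ = 0.5240°
a = sin²(Δφ/2) + cos φ₁ cos φ₂ sin²(Δλ/2) = 0.000004
c = 2·arcsin(√a) = 0.003804 rad = 0.2179°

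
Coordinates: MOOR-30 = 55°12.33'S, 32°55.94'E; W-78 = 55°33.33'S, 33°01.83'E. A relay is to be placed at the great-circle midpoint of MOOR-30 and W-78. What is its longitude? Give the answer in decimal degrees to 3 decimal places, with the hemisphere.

32.981°E

MOOR-30: φ = -55.20550°, λ = +32.93233°
W-78: φ = -55.55550°, λ = +33.03050°
Bx = cos φ₂ cos Δλ = 0.565607,  By = cos φ₂ sin Δλ = 0.000969
φₘ = atan2(sin φ₁ + sin φ₂, √((cos φ₁ + Bx)² + By²)) = -55.38051°
λₘ = λ₁ + atan2(By, cos φ₁ + Bx) = 32.98120°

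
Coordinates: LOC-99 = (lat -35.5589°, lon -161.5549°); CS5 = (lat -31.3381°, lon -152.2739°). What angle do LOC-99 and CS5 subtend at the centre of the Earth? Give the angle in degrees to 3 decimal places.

8.814°

Δφ = 4.2208°,  Δλ = 9.2810°
a = sin²(Δφ/2) + cos φ₁ cos φ₂ sin²(Δλ/2) = 0.005904
c = 2·arcsin(√a) = 0.153827 rad = 8.8137°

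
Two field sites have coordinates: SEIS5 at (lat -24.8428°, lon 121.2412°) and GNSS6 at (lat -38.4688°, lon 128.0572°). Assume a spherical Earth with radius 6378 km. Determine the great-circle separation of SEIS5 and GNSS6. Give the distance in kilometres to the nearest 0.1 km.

Δφ = -13.6260°,  Δλ = 6.8160°
a = sin²(Δφ/2) + cos φ₁ cos φ₂ sin²(Δλ/2) = 0.016584
c = 2·arcsin(√a) = 0.258272 rad = 14.7979°
d = R·c = 6378 × 0.258272 = 1647.3 km

1647.3 km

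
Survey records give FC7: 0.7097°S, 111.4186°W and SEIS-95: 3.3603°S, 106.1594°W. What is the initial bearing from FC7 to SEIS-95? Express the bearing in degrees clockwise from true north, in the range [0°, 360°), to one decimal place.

Δλ = 5.2592°
y = sin Δλ · cos φ₂ = 0.091504
x = cos φ₁ sin φ₂ − sin φ₁ cos φ₂ cos Δλ = -0.046297
θ = atan2(y, x) = 116.8376° → 116.8376° (mod 360°)

116.8°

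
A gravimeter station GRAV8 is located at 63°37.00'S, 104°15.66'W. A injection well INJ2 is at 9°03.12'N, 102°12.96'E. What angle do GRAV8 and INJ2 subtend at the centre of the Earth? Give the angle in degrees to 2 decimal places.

122.26°

GRAV8: φ = -63.61667°, λ = -104.26100°
INJ2: φ = +9.05200°, λ = +102.21600°
Δφ = 72.6687°,  Δλ = -153.5230°
a = sin²(Δφ/2) + cos φ₁ cos φ₂ sin²(Δλ/2) = 0.766878
c = 2·arcsin(√a) = 2.133831 rad = 122.2595°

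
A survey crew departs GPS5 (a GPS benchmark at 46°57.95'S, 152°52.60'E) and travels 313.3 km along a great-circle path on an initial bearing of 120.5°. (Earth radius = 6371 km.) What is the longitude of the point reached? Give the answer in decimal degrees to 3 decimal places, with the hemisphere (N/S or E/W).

156.530°E

GPS5: φ = -46.96583°, λ = +152.87667°
δ = d/R = 313.3/6371 = 0.049176 rad
φ₂ = arcsin(sin φ₁ cos δ + cos φ₁ sin δ cos θ)
   = arcsin(-0.73095·0.99879 + 0.68243·0.04916·-0.50754) = -48.33885°
λ₂ = λ₁ + atan2(sin θ sin δ cos φ₁, cos δ − sin φ₁ sin φ₂) = 156.52987°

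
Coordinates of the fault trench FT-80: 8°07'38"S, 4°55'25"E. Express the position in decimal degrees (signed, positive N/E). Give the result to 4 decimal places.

lat: 8.1272° S → -8.1272°
lon: 4.9236° E → +4.9236°

-8.1272°, +4.9236°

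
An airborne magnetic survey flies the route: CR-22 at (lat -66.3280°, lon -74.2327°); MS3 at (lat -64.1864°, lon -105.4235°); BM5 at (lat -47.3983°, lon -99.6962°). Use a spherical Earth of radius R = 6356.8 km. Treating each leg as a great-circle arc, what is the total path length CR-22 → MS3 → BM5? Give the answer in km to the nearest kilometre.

3347 km

CR-22→MS3: c = 0.228403 rad, d = 1451.91 km
MS3→BM5: c = 0.298060 rad, d = 1894.70 km
Total = 1451.91 + 1894.70 = 3346.62 km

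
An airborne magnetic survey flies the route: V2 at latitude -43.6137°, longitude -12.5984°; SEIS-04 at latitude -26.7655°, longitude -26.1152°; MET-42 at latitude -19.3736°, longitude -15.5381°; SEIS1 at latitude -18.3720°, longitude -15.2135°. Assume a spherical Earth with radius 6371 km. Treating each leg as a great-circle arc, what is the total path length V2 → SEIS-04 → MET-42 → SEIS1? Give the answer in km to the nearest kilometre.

V2→SEIS-04: c = 0.350589 rad, d = 2233.60 km
SEIS-04→MET-42: c = 0.213111 rad, d = 1357.73 km
MET-42→SEIS1: c = 0.018285 rad, d = 116.49 km
Total = 2233.60 + 1357.73 + 116.49 = 3707.82 km

3708 km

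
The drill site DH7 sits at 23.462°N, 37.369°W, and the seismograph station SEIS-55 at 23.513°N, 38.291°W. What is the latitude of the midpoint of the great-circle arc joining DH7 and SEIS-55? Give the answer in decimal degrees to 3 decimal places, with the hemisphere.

23.488°N

Bx = cos φ₂ cos Δλ = 0.916851,  By = cos φ₂ sin Δλ = -0.014755
φₘ = atan2(sin φ₁ + sin φ₂, √((cos φ₁ + Bx)² + By²)) = 23.48818°
λₘ = λ₁ + atan2(By, cos φ₁ + Bx) = -37.82991°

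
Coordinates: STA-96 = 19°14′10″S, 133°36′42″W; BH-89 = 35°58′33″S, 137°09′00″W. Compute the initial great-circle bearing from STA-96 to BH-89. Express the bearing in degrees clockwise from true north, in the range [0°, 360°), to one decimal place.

STA-96: φ = -19.23611°, λ = -133.61167°
BH-89: φ = -35.97583°, λ = -137.15000°
Δλ = -3.5383°
y = sin Δλ · cos φ₂ = -0.049945
x = cos φ₁ sin φ₂ − sin φ₁ cos φ₂ cos Δλ = -0.288533
θ = atan2(y, x) = -170.1794° → 189.8206° (mod 360°)

189.8°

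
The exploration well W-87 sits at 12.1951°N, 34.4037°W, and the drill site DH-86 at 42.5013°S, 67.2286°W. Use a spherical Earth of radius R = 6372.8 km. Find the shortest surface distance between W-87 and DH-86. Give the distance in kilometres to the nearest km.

6944 km

Δφ = -54.6964°,  Δλ = -32.8249°
a = sin²(Δφ/2) + cos φ₁ cos φ₂ sin²(Δλ/2) = 0.268576
c = 2·arcsin(√a) = 1.089591 rad = 62.4290°
d = R·c = 6372.8 × 1.089591 = 6943.7 km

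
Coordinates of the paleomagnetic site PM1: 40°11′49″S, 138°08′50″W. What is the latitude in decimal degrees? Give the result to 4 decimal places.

40.1969°S

40° + 11′/60 + 49″/3600 = 40 + 0.18333 + 0.01361 = 40.1969°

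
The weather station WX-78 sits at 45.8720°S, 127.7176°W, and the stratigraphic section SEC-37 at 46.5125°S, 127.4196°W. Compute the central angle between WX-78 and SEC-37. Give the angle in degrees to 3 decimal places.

Δφ = -0.6405°,  Δλ = 0.2980°
a = sin²(Δφ/2) + cos φ₁ cos φ₂ sin²(Δλ/2) = 0.000034
c = 2·arcsin(√a) = 0.011744 rad = 0.6729°

0.673°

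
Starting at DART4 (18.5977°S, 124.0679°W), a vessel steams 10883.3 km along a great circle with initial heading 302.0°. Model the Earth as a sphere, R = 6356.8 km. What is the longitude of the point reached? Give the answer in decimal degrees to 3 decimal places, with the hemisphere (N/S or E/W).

δ = d/R = 10883.3/6356.8 = 1.712072 rad
φ₂ = arcsin(sin φ₁ cos δ + cos φ₁ sin δ cos θ)
   = arcsin(-0.31892·-0.14081 + 0.94778·0.99004·0.52992) = 32.83011°
λ₂ = λ₁ + atan2(sin θ sin δ cos φ₁, cos δ − sin φ₁ sin φ₂) = 148.24187°

148.242°E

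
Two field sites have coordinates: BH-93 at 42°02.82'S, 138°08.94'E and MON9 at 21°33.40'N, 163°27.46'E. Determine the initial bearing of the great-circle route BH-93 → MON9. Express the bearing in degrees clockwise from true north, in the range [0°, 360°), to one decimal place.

BH-93: φ = -42.04700°, λ = +138.14900°
MON9: φ = +21.55667°, λ = +163.45767°
Δλ = 25.3087°
y = sin Δλ · cos φ₂ = 0.397593
x = cos φ₁ sin φ₂ − sin φ₁ cos φ₂ cos Δλ = 0.835953
θ = atan2(y, x) = 25.4365° → 25.4365° (mod 360°)

25.4°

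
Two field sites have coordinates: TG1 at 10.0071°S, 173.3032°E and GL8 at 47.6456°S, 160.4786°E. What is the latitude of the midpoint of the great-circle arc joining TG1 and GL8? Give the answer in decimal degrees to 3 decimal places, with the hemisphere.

28.973°S

Bx = cos φ₂ cos Δλ = 0.656908,  By = cos φ₂ sin Δλ = -0.149542
φₘ = atan2(sin φ₁ + sin φ₂, √((cos φ₁ + Bx)² + By²)) = -28.97310°
λₘ = λ₁ + atan2(By, cos φ₁ + Bx) = 168.09847°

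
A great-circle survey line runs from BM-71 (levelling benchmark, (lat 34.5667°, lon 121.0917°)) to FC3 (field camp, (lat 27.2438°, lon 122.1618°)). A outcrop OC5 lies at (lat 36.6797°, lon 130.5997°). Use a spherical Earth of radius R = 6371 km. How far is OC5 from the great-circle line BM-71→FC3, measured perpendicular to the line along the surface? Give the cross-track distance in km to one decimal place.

875.2 km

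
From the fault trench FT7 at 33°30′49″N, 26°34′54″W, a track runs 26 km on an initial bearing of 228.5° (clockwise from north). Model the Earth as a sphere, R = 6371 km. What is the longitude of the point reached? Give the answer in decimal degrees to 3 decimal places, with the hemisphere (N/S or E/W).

26.791°W

FT7: φ = +33.51361°, λ = -26.58167°
δ = d/R = 26/6371 = 0.004081 rad
φ₂ = arcsin(sin φ₁ cos δ + cos φ₁ sin δ cos θ)
   = arcsin(0.55214·0.99999 + 0.83375·0.00408·-0.66262) = 33.35850°
λ₂ = λ₁ + atan2(sin θ sin δ cos φ₁, cos δ − sin φ₁ sin φ₂) = -26.79133°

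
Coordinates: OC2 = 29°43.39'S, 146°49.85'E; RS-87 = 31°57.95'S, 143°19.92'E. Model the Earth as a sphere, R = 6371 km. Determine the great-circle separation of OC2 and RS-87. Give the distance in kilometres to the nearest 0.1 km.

416.8 km

OC2: φ = -29.72317°, λ = +146.83083°
RS-87: φ = -31.96583°, λ = +143.33200°
Δφ = -2.2427°,  Δλ = -3.4988°
a = sin²(Δφ/2) + cos φ₁ cos φ₂ sin²(Δλ/2) = 0.001070
c = 2·arcsin(√a) = 0.065421 rad = 3.7484°
d = R·c = 6371 × 0.065421 = 416.8 km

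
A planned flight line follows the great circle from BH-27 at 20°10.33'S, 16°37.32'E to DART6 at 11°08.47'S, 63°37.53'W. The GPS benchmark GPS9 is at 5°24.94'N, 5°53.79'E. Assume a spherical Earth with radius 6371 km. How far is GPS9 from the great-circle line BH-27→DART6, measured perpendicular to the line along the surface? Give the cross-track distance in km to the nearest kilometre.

BH-27: φ = -20.17217°, λ = +16.62200°
DART6: φ = -11.14117°, λ = -63.62550°
GPS9: φ = +5.41567°, λ = +5.89650°
δ₁₃ = central angle BH-27→GPS9 = 0.483014 rad  (haversine)
θ₁₃ = bearing BH-27→GPS9 = 336.490°,  θ₁₂ = bearing BH-27→DART6 = 262.689°
dₓₜ = R·arcsin(sin δ₁₃ · sin(θ₁₃ − θ₁₂)) = 6371·arcsin(0.46445·sin(73.801°)) = 2945.338 km
|dₓₜ| = 2945.338 km

2945 km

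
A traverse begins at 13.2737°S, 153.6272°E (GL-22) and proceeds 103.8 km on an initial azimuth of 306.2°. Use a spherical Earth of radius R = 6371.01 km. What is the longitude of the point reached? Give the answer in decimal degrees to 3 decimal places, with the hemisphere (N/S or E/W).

152.855°E

δ = d/R = 103.8/6371.01 = 0.016293 rad
φ₂ = arcsin(sin φ₁ cos δ + cos φ₁ sin δ cos θ)
   = arcsin(-0.22960·0.99987 + 0.97328·0.01629·0.59061) = -12.72122°
λ₂ = λ₁ + atan2(sin θ sin δ cos φ₁, cos δ − sin φ₁ sin φ₂) = 152.85496°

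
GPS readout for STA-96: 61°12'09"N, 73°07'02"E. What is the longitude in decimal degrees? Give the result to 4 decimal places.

73.1172°E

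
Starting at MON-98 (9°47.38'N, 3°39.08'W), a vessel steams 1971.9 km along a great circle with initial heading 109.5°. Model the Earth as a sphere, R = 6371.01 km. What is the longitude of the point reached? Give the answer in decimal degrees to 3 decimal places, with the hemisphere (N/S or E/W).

13.067°E

MON-98: φ = +9.78967°, λ = -3.65133°
δ = d/R = 1971.9/6371.01 = 0.309511 rad
φ₂ = arcsin(sin φ₁ cos δ + cos φ₁ sin δ cos θ)
   = arcsin(0.17003·0.95248 + 0.98544·0.30459·-0.33381) = 3.54070°
λ₂ = λ₁ + atan2(sin θ sin δ cos φ₁, cos δ − sin φ₁ sin φ₂) = 13.06726°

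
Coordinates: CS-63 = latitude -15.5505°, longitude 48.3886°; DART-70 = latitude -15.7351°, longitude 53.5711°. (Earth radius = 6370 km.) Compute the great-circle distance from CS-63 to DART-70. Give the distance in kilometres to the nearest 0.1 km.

555.2 km

Δφ = -0.1846°,  Δλ = 5.1825°
a = sin²(Δφ/2) + cos φ₁ cos φ₂ sin²(Δλ/2) = 0.001898
c = 2·arcsin(√a) = 0.087159 rad = 4.9938°
d = R·c = 6370 × 0.087159 = 555.2 km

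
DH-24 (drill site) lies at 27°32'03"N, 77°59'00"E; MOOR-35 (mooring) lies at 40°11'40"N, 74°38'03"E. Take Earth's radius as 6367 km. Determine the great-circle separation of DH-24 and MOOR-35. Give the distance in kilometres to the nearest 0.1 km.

DH-24: φ = +27.53417°, λ = +77.98333°
MOOR-35: φ = +40.19444°, λ = +74.63417°
Δφ = 12.6603°,  Δλ = -3.3492°
a = sin²(Δφ/2) + cos φ₁ cos φ₂ sin²(Δλ/2) = 0.012735
c = 2·arcsin(√a) = 0.226181 rad = 12.9592°
d = R·c = 6367 × 0.226181 = 1440.1 km

1440.1 km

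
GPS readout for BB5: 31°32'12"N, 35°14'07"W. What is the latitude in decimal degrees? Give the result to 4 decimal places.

31.5367°N

31° + 32′/60 + 12″/3600 = 31 + 0.53333 + 0.00333 = 31.5367°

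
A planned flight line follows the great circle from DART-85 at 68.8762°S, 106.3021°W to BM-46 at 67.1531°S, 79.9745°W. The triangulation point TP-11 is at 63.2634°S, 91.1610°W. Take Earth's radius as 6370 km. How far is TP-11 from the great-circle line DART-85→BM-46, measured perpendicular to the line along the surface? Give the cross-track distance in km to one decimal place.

δ₁₃ = central angle DART-85→TP-11 = 0.144506 rad  (haversine)
θ₁₃ = bearing DART-85→TP-11 = 54.689°,  θ₁₂ = bearing DART-85→BM-46 = 92.493°
dₓₜ = R·arcsin(sin δ₁₃ · sin(θ₁₃ − θ₁₂)) = 6370·arcsin(0.14400·sin(-37.805°)) = -563.016 km
|dₓₜ| = 563.016 km

563.0 km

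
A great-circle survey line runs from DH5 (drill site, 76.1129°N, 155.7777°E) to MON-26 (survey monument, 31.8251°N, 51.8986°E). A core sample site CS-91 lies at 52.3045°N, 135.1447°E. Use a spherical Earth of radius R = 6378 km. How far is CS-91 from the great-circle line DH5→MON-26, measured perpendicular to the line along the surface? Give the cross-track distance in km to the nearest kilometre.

2758 km

δ₁₃ = central angle DH5→CS-91 = 0.438270 rad  (haversine)
θ₁₃ = bearing DH5→CS-91 = 210.513°,  θ₁₂ = bearing DH5→MON-26 = 291.470°
dₓₜ = R·arcsin(sin δ₁₃ · sin(θ₁₃ − θ₁₂)) = 6378·arcsin(0.42437·sin(-80.957°)) = -2758.186 km
|dₓₜ| = 2758.186 km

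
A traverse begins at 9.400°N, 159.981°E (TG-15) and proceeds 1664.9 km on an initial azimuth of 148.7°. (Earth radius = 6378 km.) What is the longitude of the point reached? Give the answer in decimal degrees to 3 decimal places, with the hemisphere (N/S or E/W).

167.700°E

δ = d/R = 1664.9/6378 = 0.261038 rad
φ₂ = arcsin(sin φ₁ cos δ + cos φ₁ sin δ cos θ)
   = arcsin(0.16333·0.96612 + 0.98657·0.25808·-0.85446) = -3.42648°
λ₂ = λ₁ + atan2(sin θ sin δ cos φ₁, cos δ − sin φ₁ sin φ₂) = 167.70027°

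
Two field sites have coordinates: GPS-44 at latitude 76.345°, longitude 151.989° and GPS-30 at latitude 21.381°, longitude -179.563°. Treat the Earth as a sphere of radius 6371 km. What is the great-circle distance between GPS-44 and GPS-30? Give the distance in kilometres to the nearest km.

6316 km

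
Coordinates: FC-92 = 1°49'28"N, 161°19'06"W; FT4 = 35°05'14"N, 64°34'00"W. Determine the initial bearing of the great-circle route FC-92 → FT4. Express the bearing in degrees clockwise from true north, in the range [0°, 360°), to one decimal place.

FC-92: φ = +1.82444°, λ = -161.31833°
FT4: φ = +35.08722°, λ = -64.56667°
Δλ = 96.7517°
y = sin Δλ · cos φ₂ = 0.812603
x = cos φ₁ sin φ₂ − sin φ₁ cos φ₂ cos Δλ = 0.577594
θ = atan2(y, x) = 54.5950° → 54.5950° (mod 360°)

54.6°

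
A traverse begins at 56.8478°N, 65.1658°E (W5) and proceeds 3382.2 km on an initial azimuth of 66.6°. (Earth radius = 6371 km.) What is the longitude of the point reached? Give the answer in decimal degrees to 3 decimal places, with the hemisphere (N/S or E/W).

δ = d/R = 3382.2/6371 = 0.530874 rad
φ₂ = arcsin(sin φ₁ cos δ + cos φ₁ sin δ cos θ)
   = arcsin(0.83722·0.86236 + 0.54686·0.50629·0.39715) = 56.29941°
λ₂ = λ₁ + atan2(sin θ sin δ cos φ₁, cos δ − sin φ₁ sin φ₂) = 122.03499°

122.035°E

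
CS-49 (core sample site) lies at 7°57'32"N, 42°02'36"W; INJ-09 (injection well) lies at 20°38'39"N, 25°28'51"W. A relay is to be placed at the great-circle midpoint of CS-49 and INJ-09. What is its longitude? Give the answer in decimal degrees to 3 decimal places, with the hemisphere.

33.998°W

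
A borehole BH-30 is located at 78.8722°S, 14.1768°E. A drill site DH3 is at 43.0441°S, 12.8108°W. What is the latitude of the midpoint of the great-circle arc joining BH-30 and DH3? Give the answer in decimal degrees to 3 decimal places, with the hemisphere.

Bx = cos φ₂ cos Δλ = 0.651245,  By = cos φ₂ sin Δλ = -0.331648
φₘ = atan2(sin φ₁ + sin φ₂, √((cos φ₁ + Bx)² + By²)) = -61.40168°
λₘ = λ₁ + atan2(By, cos φ₁ + Bx) = -7.26985°

61.402°S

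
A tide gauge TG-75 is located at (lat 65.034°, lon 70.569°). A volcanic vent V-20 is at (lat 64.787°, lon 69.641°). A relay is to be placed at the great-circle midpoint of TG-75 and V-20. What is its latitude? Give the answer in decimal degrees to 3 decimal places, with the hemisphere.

64.911°N

Bx = cos φ₂ cos Δλ = 0.425929,  By = cos φ₂ sin Δλ = -0.006899
φₘ = atan2(sin φ₁ + sin φ₂, √((cos φ₁ + Bx)² + By²)) = 64.91122°
λₘ = λ₁ + atan2(By, cos φ₁ + Bx) = 70.10286°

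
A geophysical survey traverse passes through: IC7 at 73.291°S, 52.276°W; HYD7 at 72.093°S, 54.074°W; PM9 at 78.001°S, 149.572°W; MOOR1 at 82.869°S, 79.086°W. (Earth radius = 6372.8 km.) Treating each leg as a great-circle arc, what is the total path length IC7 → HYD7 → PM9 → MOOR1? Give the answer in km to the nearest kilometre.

IC7→HYD7: c = 0.022896 rad, d = 145.91 km
HYD7→PM9: c = 0.390702 rad, d = 2489.86 km
PM9→MOOR1: c = 0.204287 rad, d = 1301.88 km
Total = 145.91 + 2489.86 + 1301.88 = 3937.66 km

3938 km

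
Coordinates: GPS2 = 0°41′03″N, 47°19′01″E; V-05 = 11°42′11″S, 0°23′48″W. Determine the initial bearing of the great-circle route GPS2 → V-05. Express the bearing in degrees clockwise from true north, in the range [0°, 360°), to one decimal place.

253.8°

GPS2: φ = +0.68417°, λ = +47.31694°
V-05: φ = -11.70306°, λ = -0.39667°
Δλ = -47.7136°
y = sin Δλ · cos φ₂ = -0.724412
x = cos φ₁ sin φ₂ − sin φ₁ cos φ₂ cos Δλ = -0.210692
θ = atan2(y, x) = -106.2168° → 253.7832° (mod 360°)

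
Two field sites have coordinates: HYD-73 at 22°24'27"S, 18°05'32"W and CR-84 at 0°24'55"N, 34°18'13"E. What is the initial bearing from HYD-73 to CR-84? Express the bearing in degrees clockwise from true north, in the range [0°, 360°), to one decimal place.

HYD-73: φ = -22.40750°, λ = -18.09222°
CR-84: φ = +0.41528°, λ = +34.30361°
Δλ = 52.3958°
y = sin Δλ · cos φ₂ = 0.792224
x = cos φ₁ sin φ₂ − sin φ₁ cos φ₂ cos Δλ = 0.239299
θ = atan2(y, x) = 73.1926° → 73.1926° (mod 360°)

73.2°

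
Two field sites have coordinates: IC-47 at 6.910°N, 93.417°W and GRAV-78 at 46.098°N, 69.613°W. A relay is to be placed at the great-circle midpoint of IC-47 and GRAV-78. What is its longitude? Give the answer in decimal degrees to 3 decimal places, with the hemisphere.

Bx = cos φ₂ cos Δλ = 0.634438,  By = cos φ₂ sin Δλ = 0.279873
φₘ = atan2(sin φ₁ + sin φ₂, √((cos φ₁ + Bx)² + By²)) = 26.98831°
λₘ = λ₁ + atan2(By, cos φ₁ + Bx) = -83.65764°

83.658°W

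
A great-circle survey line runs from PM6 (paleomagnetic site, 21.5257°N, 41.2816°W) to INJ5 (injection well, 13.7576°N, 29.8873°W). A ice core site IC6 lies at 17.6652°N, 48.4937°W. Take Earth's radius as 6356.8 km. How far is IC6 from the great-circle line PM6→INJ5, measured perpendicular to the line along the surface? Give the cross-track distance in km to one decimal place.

765.4 km

δ₁₃ = central angle PM6→IC6 = 0.136355 rad  (haversine)
θ₁₃ = bearing PM6→IC6 = 241.644°,  θ₁₂ = bearing PM6→INJ5 = 123.734°
dₓₜ = R·arcsin(sin δ₁₃ · sin(θ₁₃ − θ₁₂)) = 6356.8·arcsin(0.13593·sin(117.910°)) = 765.439 km
|dₓₜ| = 765.439 km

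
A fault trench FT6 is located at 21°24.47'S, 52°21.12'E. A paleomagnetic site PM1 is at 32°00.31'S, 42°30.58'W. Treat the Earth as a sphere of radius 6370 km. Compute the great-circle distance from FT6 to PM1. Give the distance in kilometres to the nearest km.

9198 km

FT6: φ = -21.40783°, λ = +52.35200°
PM1: φ = -32.00517°, λ = -42.50967°
Δφ = -10.5973°,  Δλ = -94.8617°
a = sin²(Δφ/2) + cos φ₁ cos φ₂ sin²(Δλ/2) = 0.436730
c = 2·arcsin(√a) = 1.443915 rad = 82.7303°
d = R·c = 6370 × 1.443915 = 9197.7 km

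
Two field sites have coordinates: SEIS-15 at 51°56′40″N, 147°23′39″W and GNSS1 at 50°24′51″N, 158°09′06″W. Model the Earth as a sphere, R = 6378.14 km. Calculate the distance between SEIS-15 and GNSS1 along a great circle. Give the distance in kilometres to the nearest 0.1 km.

769.0 km

SEIS-15: φ = +51.94444°, λ = -147.39417°
GNSS1: φ = +50.41417°, λ = -158.15167°
Δφ = -1.5303°,  Δλ = -10.7575°
a = sin²(Δφ/2) + cos φ₁ cos φ₂ sin²(Δλ/2) = 0.003630
c = 2·arcsin(√a) = 0.120571 rad = 6.9082°
d = R·c = 6378.14 × 0.120571 = 769.0 km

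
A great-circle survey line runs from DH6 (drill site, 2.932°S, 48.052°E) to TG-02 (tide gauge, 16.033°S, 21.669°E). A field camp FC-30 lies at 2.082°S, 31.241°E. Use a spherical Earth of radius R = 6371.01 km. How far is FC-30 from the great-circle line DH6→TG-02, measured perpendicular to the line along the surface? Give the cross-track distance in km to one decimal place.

δ₁₃ = central angle DH6→FC-30 = 0.293497 rad  (haversine)
θ₁₃ = bearing DH6→FC-30 = 272.506°,  θ₁₂ = bearing DH6→TG-02 = 241.510°
dₓₜ = R·arcsin(sin δ₁₃ · sin(θ₁₃ − θ₁₂)) = 6371.01·arcsin(0.28930·sin(30.996°)) = 952.721 km
|dₓₜ| = 952.721 km

952.7 km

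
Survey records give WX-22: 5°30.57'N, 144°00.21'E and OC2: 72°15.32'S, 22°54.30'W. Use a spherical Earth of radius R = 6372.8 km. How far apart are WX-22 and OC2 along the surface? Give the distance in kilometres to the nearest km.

12542 km

WX-22: φ = +5.50950°, λ = +144.00350°
OC2: φ = -72.25533°, λ = -22.90500°
Δφ = -77.7648°,  Δλ = -166.9085°
a = sin²(Δφ/2) + cos φ₁ cos φ₂ sin²(Δλ/2) = 0.693463
c = 2·arcsin(√a) = 1.968092 rad = 112.7634°
d = R·c = 6372.8 × 1.968092 = 12542.3 km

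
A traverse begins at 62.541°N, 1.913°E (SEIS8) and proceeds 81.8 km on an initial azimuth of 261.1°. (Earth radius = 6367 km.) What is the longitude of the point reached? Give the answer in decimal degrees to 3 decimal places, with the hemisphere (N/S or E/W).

δ = d/R = 81.8/6367 = 0.012847 rad
φ₂ = arcsin(sin φ₁ cos δ + cos φ₁ sin δ cos θ)
   = arcsin(0.88734·0.99992 + 0.46111·0.01285·-0.15471) = 62.41827°
λ₂ = λ₁ + atan2(sin θ sin δ cos φ₁, cos δ − sin φ₁ sin φ₂) = 0.34217°

0.342°E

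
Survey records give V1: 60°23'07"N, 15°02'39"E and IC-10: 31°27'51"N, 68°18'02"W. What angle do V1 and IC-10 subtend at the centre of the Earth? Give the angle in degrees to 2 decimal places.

V1: φ = +60.38528°, λ = +15.04417°
IC-10: φ = +31.46417°, λ = -68.30056°
Δφ = -28.9211°,  Δλ = -83.3447°
a = sin²(Δφ/2) + cos φ₁ cos φ₂ sin²(Δλ/2) = 0.248685
c = 2·arcsin(√a) = 1.044157 rad = 59.8258°

59.83°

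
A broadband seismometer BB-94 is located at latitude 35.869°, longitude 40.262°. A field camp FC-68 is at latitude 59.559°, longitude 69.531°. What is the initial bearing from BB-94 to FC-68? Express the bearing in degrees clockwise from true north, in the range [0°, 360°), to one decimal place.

Δλ = 29.2690°
y = sin Δλ · cos φ₂ = 0.247707
x = cos φ₁ sin φ₂ − sin φ₁ cos φ₂ cos Δλ = 0.439687
θ = atan2(y, x) = 29.3956° → 29.3956° (mod 360°)

29.4°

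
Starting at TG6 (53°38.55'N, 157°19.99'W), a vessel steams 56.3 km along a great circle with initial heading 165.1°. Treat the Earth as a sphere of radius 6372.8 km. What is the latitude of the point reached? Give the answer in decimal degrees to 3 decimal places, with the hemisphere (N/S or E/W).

TG6: φ = +53.64250°, λ = -157.33317°
δ = d/R = 56.3/6372.8 = 0.008834 rad
φ₂ = arcsin(sin φ₁ cos δ + cos φ₁ sin δ cos θ)
   = arcsin(0.80533·0.99996 + 0.59282·0.00883·-0.96638) = 53.15315°
λ₂ = λ₁ + atan2(sin θ sin δ cos φ₁, cos δ − sin φ₁ sin φ₂) = -157.11613°

53.153°N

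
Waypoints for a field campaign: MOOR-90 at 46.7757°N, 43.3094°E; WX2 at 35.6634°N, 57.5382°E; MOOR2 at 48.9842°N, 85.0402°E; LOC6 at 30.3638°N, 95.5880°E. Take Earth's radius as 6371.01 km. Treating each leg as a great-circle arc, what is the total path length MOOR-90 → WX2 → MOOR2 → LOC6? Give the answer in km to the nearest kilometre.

MOOR-90→WX2: c = 0.268456 rad, d = 1710.34 km
WX2→MOOR2: c = 0.420605 rad, d = 2679.68 km
MOOR2→LOC6: c = 0.353732 rad, d = 2253.63 km
Total = 1710.34 + 2679.68 + 2253.63 = 6643.64 km

6644 km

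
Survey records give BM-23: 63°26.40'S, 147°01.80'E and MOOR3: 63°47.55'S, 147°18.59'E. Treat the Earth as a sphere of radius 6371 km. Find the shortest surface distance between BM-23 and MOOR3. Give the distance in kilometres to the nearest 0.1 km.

BM-23: φ = -63.44000°, λ = +147.03000°
MOOR3: φ = -63.79250°, λ = +147.30983°
Δφ = -0.3525°,  Δλ = 0.2798°
a = sin²(Δφ/2) + cos φ₁ cos φ₂ sin²(Δλ/2) = 0.000011
c = 2·arcsin(√a) = 0.006524 rad = 0.3738°
d = R·c = 6371 × 0.006524 = 41.6 km

41.6 km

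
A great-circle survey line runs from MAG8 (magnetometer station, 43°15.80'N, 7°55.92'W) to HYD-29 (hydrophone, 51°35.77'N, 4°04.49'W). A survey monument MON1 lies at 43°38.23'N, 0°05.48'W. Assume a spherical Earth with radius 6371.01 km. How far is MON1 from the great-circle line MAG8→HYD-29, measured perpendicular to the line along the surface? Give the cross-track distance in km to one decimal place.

585.9 km

MAG8: φ = +43.26333°, λ = -7.93200°
HYD-29: φ = +51.59617°, λ = -4.07483°
MON1: φ = +43.63717°, λ = -0.09133°
δ₁₃ = central angle MAG8→MON1 = 0.099523 rad  (haversine)
θ₁₃ = bearing MAG8→MON1 = 83.550°,  θ₁₂ = bearing MAG8→HYD-29 = 15.984°
dₓₜ = R·arcsin(sin δ₁₃ · sin(θ₁₃ − θ₁₂)) = 6371.01·arcsin(0.09936·sin(67.566°)) = 585.934 km
|dₓₜ| = 585.934 km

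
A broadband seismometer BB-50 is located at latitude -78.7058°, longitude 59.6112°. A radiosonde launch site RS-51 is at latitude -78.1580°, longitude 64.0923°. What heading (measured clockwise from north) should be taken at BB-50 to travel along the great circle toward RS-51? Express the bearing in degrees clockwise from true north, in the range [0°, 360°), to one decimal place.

60.8°

Δλ = 4.4811°
y = sin Δλ · cos φ₂ = 0.016033
x = cos φ₁ sin φ₂ − sin φ₁ cos φ₂ cos Δλ = 0.008946
θ = atan2(y, x) = 60.8413° → 60.8413° (mod 360°)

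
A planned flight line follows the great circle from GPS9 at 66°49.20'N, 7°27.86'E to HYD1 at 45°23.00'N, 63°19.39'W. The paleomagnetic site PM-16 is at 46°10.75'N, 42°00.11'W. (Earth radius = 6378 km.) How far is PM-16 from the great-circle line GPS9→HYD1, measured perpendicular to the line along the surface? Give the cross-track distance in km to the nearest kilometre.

GPS9: φ = +66.82000°, λ = +7.46433°
HYD1: φ = +45.38333°, λ = -63.32317°
PM-16: φ = +46.17917°, λ = -42.00183°
δ₁₃ = central angle GPS9→PM-16 = 0.572795 rad  (haversine)
θ₁₃ = bearing GPS9→PM-16 = 256.158°,  θ₁₂ = bearing GPS9→HYD1 = 275.830°
dₓₜ = R·arcsin(sin δ₁₃ · sin(θ₁₃ − θ₁₂)) = 6378·arcsin(0.54198·sin(-19.672°)) = -1170.202 km
|dₓₜ| = 1170.202 km

1170 km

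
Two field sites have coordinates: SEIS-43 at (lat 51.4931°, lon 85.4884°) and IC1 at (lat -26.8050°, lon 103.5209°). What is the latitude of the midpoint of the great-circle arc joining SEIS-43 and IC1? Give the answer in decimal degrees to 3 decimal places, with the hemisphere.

Bx = cos φ₂ cos Δλ = 0.848706,  By = cos φ₂ sin Δλ = 0.276293
φₘ = atan2(sin φ₁ + sin φ₂, √((cos φ₁ + Bx)² + By²)) = 12.48883°
λₘ = λ₁ + atan2(By, cos φ₁ + Bx) = 96.12393°

12.489°N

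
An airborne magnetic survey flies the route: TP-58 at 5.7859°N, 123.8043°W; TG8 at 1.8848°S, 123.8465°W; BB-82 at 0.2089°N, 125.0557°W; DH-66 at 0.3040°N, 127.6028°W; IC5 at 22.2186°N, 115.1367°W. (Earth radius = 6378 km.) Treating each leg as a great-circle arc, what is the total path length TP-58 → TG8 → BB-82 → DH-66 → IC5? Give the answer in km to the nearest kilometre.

TP-58→TG8: c = 0.133881 rad, d = 853.89 km
TG8→BB-82: c = 0.042197 rad, d = 269.13 km
BB-82→DH-66: c = 0.044486 rad, d = 283.73 km
DH-66→IC5: c = 0.437259 rad, d = 2788.83 km
Total = 853.89 + 269.13 + 283.73 + 2788.83 = 4195.59 km

4196 km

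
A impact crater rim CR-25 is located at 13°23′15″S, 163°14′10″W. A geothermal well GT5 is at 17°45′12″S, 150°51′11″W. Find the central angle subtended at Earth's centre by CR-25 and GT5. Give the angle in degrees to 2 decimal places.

12.70°

CR-25: φ = -13.38750°, λ = -163.23611°
GT5: φ = -17.75333°, λ = -150.85306°
Δφ = -4.3658°,  Δλ = 12.3831°
a = sin²(Δφ/2) + cos φ₁ cos φ₂ sin²(Δλ/2) = 0.012228
c = 2·arcsin(√a) = 0.221614 rad = 12.6975°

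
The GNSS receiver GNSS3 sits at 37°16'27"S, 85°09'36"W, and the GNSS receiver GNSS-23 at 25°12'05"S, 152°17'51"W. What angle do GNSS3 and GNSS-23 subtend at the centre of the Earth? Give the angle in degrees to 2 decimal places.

57.48°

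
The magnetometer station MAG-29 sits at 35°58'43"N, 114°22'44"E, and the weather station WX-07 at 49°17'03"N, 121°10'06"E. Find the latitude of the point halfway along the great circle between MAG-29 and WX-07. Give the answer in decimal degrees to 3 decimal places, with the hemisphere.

MAG-29: φ = +35.97861°, λ = +114.37889°
WX-07: φ = +49.28417°, λ = +121.16833°
Bx = cos φ₂ cos Δλ = 0.647733,  By = cos φ₂ sin Δλ = 0.077117
φₘ = atan2(sin φ₁ + sin φ₂, √((cos φ₁ + Bx)² + By²)) = 42.68095°
λₘ = λ₁ + atan2(By, cos φ₁ + Bx) = 117.40869°

42.681°N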